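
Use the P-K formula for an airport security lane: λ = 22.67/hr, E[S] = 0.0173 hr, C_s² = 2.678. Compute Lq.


ρ = λ·E[S] = 22.67·0.0173 = 0.3922
Lq = ρ²(1+C_s²)/(2(1−ρ)) = 0.1538·(1+2.678)/(2·0.6078)
= 0.1538·3.6780/1.2156 = 0.46538

Final: 0.46538


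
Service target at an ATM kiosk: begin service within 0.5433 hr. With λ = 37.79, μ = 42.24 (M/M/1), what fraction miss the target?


ρ = 37.79/42.24 = 0.8946
P(Wq > t) = ρ·e^{−(μ−λ)t} = 0.8946·e^{−2.4177}
= 0.8946·0.089128 = 0.079738

Final: 0.079738


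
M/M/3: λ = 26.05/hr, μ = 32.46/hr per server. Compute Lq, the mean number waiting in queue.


a = λ/μ = 0.8025; ρ = a/3 = 0.2675
P₀ = 0.446000
Lq = P₀·a^c·ρ / (c!·(1−ρ)²) = 0.446000·0.51687·0.2675/(6·0.53654)
= 0.01916

Final: 0.01916


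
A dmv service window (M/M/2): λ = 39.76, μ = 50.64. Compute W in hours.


a = 0.7852; ρ = 0.3926; P₀ = 0.436188
Lq = P₀·a^c·ρ/(c!(1−ρ)²) = 0.14305
Wq = Lq/λ = 0.14305/39.76 = 0.003598 hr
W = Wq + 1/μ = 0.003598 + 0.01975 = 0.02335 hr

Final: 0.02335 hr


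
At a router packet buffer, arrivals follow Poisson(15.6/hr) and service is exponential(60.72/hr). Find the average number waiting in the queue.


ρ = 15.6/60.72 = 0.2569
Lq = ρ²/(1−ρ) = 0.06601/0.7431 = 0.08883

Final: 0.08883


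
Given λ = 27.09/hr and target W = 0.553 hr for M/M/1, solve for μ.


W = 1/(μ−λ) ⇒ μ − λ = 1/W = 1/0.553 = 1.8083
μ = λ + 1/W = 27.09 + 1.8083 = 28.8983 per hr

Final: 28.8983 /hr


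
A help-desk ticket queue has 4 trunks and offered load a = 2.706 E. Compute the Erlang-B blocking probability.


B(c,a) = (a^c/c!) / Σ_{k=0}^{c} a^k/k!
a^4/4! = 2.234086
Σ terms (k=0..4): 1.00000 + 2.70600 + 3.66122 + 3.30242 + 2.23409 = 12.903723
B = 2.234086/12.903723 = 0.173135

Final: 0.173135


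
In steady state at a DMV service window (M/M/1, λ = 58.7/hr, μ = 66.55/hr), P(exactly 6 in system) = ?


ρ = 58.7/66.55 = 0.8820
P_n = (1−ρ)·ρ^n = (1 − 0.8820)·0.8820^6 = 0.1180·0.470913 = 0.055547

Final: 0.055547


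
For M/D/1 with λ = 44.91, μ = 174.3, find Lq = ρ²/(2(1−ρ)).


ρ = 44.91/174.3 = 0.2577
M/D/1: Lq = ρ²/(2(1−ρ)) = 0.06639/(2·0.7423) = 0.04472

Final: 0.04472


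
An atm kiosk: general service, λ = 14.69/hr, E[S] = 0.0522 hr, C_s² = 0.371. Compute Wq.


ρ = λ·E[S] = 14.69·0.0522 = 0.7668
E[S²] = E[S]²(1+C_s²) = 0.0522²·(1+0.371) = 0.003736
Wq = λ·E[S²]/(2(1−ρ)) = 14.69·0.003736/(2·0.2332) = 0.11767 hr

Final: 0.11767 hr


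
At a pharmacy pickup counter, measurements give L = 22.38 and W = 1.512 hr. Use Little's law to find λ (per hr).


λ = L/W = 22.38/1.512 = 14.8016 /hr

Final: 14.8016 /hr


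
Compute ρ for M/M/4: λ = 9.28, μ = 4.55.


ρ = λ/(cμ) = 9.28/(4·4.55) = 9.28/18.20 = 0.5099

Final: 0.5099


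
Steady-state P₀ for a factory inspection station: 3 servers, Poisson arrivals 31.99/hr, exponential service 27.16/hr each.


a = λ/μ = 31.99/27.16 = 1.1778; ρ = a/c = 0.3926
Σ_{k=0}^{2} a^k/k! (terms k=0..2) = 1.00000 + 1.17784 + 0.69365 = 2.87148
Tail: a^3/(3!(1−ρ)) = 1.63401/(6·0.6074) = 0.44837
P₀ = 1/(2.87148 + 0.44837) = 1/3.31985 = 0.301218

Final: 0.301218


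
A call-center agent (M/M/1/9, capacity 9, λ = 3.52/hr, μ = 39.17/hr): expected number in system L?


ρ = 3.52/39.17 = 0.08986
L = ρ[1 − (K+1)ρ^K + Kρ^(K+1)] / [(1−ρ)(1−ρ^(K+1))]
Numerator: 0.08986·(1 − 10·3.822e-10 + 9·3.435e-11) = 0.089865
Denominator: (0.9101)·(1.000000) = 0.910135
L = 0.089865/0.910135 = 0.09874

Final: 0.09874


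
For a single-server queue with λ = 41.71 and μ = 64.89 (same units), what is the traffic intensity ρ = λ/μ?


ρ = λ/μ = 41.71/64.89 = 0.6428

Final: 0.6428


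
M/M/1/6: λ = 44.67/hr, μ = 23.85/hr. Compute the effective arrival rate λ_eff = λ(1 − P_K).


ρ = 1.8730; P_K = (1−ρ)ρ^6/(1−ρ^7) = 0.471921
λ_eff = λ(1 − P_K) = 44.67·(1 − 0.471921) = 44.67·0.528079 = 23.5893 /hr

Final: 23.5893 /hr


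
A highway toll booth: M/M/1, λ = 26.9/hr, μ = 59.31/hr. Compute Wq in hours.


ρ = 26.9/59.31 = 0.4535
Wq = ρ/(μ−λ) = 0.4535/(59.31 − 26.9) = 0.4535/32.41 = 0.01399 hr

Final: 0.01399 hr


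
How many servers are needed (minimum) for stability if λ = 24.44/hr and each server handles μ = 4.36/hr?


Stability requires cμ > λ ⇔ c > λ/μ.
λ/μ = 24.44/4.36 = 5.6055
Minimum integer c = ⌊5.6055⌋ + 1 = 6
Check: 6·4.36 = 26.16 > 24.44, while 5·4.36 = 21.80 ≤ 24.44

Final: 6 servers


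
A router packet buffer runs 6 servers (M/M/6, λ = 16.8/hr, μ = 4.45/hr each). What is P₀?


a = λ/μ = 16.8/4.45 = 3.7753; ρ = a/c = 0.6292
Σ_{k=0}^{5} a^k/k! (terms k=0..5) = 1.00000 + 3.77528 + 7.12637 + 8.96802 + 8.46420 + 6.39095 = 35.72482
Tail: a^6/(6!(1−ρ)) = 2895.31369/(720·0.3708) = 10.84524
P₀ = 1/(35.72482 + 10.84524) = 1/46.57006 = 0.021473

Final: 0.021473


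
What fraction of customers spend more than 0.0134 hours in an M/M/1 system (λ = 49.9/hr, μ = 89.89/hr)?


W ~ Exponential(μ−λ) for M/M/1.
μ − λ = 89.89 − 49.9 = 39.9900
P(W > t) = e^{−(μ−λ)t} = e^{−0.5359} = 0.585162

Final: 0.585162


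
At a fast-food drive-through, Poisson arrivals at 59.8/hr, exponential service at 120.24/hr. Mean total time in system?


W = 1/(μ−λ) = 1/(120.24 − 59.8) = 1/60.44 = 0.01655 hr

Final: 0.01655 hr


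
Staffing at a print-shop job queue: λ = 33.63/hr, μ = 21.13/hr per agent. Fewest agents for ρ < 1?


Stability requires cμ > λ ⇔ c > λ/μ.
λ/μ = 33.63/21.13 = 1.5916
Minimum integer c = ⌊1.5916⌋ + 1 = 2
Check: 2·21.13 = 42.26 > 33.63, while 1·21.13 = 21.13 ≤ 33.63

Final: 2 servers


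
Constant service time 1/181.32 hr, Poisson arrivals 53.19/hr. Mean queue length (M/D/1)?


ρ = 53.19/181.32 = 0.2933
M/D/1: Lq = ρ²/(2(1−ρ)) = 0.08605/(2·0.7067) = 0.06089

Final: 0.06089


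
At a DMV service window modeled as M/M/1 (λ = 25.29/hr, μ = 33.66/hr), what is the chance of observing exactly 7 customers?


ρ = 25.29/33.66 = 0.7513
P_n = (1−ρ)·ρ^n = (1 − 0.7513)·0.7513^7 = 0.2487·0.135158 = 0.033609

Final: 0.033609


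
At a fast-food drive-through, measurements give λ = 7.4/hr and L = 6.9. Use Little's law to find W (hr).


W = L/λ = 6.9/7.4 = 0.9324 hr

Final: 0.9324 hr


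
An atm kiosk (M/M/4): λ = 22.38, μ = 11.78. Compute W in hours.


a = 1.8998; ρ = 0.4750; P₀ = 0.145323
Lq = P₀·a^c·ρ/(c!(1−ρ)²) = 0.13591
Wq = Lq/λ = 0.13591/22.38 = 0.006073 hr
W = Wq + 1/μ = 0.006073 + 0.08489 = 0.09096 hr

Final: 0.09096 hr


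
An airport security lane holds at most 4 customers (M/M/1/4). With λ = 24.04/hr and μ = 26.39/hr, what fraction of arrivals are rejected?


ρ = λ/μ = 24.04/26.39 = 0.9110
P_K = (1−ρ)ρ^K/(1−ρ^(K+1)) = (0.08905·0.688621)/(1 − 0.627300)
= 0.061321/0.372700 = 0.164532

Final: 0.164532


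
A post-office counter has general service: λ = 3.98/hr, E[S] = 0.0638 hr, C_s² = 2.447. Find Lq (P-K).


ρ = λ·E[S] = 3.98·0.0638 = 0.2539
Lq = ρ²(1+C_s²)/(2(1−ρ)) = 0.06448·(1+2.447)/(2·0.7461)
= 0.06448·3.4470/1.4922 = 0.14895

Final: 0.14895


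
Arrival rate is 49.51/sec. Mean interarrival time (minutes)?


Mean interarrival time = 1/λ = 1/49.51 second = 0.02020 second
In minutes: 0.02020 × 0.0166667 = 0.0003366 min

Final: 0.0003366 min


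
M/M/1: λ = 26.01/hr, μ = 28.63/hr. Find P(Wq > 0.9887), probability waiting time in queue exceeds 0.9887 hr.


ρ = 26.01/28.63 = 0.9085
P(Wq > t) = ρ·e^{−(μ−λ)t} = 0.9085·e^{−2.5904}
= 0.9085·0.074990 = 0.068128

Final: 0.068128


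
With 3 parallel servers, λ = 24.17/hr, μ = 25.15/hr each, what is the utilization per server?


ρ = λ/(cμ) = 24.17/(3·25.15) = 24.17/75.45 = 0.3203

Final: 0.3203


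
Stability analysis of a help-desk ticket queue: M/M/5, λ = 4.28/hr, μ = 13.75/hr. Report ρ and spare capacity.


Total capacity cμ = 5·13.75 = 68.75/hr
ρ = λ/(cμ) = 4.28/68.75 = 0.06225
Stable ⇔ ρ < 1: YES
Spare capacity = cμ − λ = 68.75 − 4.28 = 64.47/hr

Final: ρ = 0.06225; stable; margin = 64.47/hr


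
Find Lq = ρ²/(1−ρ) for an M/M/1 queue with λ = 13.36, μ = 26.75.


ρ = 13.36/26.75 = 0.4994
Lq = ρ²/(1−ρ) = 0.2494/0.5006 = 0.4983

Final: 0.4983


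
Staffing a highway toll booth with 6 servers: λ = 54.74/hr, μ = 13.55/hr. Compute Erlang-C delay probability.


a = λ/μ = 4.0399; ρ = a/6 = 0.6733
P₀ = 0.015940 (from M/M/c formula)
C(c,a) = [a^c/(c!(1−ρ))]·P₀ = [4347.03350/(720·0.3267)]·0.015940
= 18.48089·0.015940 = 0.294588

Final: 0.294588


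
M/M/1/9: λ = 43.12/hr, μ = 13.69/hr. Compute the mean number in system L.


ρ = 43.12/13.69 = 3.1497
L = ρ[1 − (K+1)ρ^K + Kρ^(K+1)] / [(1−ρ)(1−ρ^(K+1))]
Numerator: 3.1497·(1 − 10·30512.496064 + 9·96106.561744) = 1763337.421395
Denominator: (-2.1497)·(-96105.561744) = 206602.387300
L = 1763337.421395/206602.387300 = 8.5349

Final: 8.5349


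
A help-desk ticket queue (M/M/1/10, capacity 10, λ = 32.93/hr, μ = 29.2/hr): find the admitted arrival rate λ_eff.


ρ = 1.1277; P_K = (1−ρ)ρ^10/(1−ρ^11) = 0.154425
λ_eff = λ(1 − P_K) = 32.93·(1 − 0.154425) = 32.93·0.845575 = 27.8448 /hr

Final: 27.8448 /hr


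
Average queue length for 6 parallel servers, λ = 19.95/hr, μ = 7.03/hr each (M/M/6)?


a = λ/μ = 2.8378; ρ = a/6 = 0.4730
P₀ = 0.057850
Lq = P₀·a^c·ρ / (c!·(1−ρ)²) = 0.057850·522.30652·0.4730/(720·0.27776)
= 0.07146

Final: 0.07146


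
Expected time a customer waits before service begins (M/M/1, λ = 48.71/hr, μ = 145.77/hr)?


ρ = 48.71/145.77 = 0.3342
Wq = ρ/(μ−λ) = 0.3342/(145.77 − 48.71) = 0.3342/97.06 = 0.003443 hr

Final: 0.003443 hr


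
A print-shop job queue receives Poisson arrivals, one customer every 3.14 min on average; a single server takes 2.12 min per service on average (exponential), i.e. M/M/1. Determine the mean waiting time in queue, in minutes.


λ = 60/3.14 = 19.1083 /hr
μ = 60/2.12 = 28.3019 /hr
ρ = λ/μ = 19.1083/28.3019 = 0.6752
Wq = ρ/(μ−λ) = 0.6752/(28.3019−19.1083) = 0.07344 hr
In minutes: 0.07344·60 = 4.406 min

Final: 4.406 min


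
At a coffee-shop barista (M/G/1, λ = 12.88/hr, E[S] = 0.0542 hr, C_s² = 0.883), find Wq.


ρ = λ·E[S] = 12.88·0.0542 = 0.6981
E[S²] = E[S]²(1+C_s²) = 0.0542²·(1+0.883) = 0.005532
Wq = λ·E[S²]/(2(1−ρ)) = 12.88·0.005532/(2·0.3019) = 0.11800 hr

Final: 0.11800 hr


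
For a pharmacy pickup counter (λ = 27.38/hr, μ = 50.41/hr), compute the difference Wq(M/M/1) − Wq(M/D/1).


ρ = 27.38/50.41 = 0.5431
Wq(M/M/1) = ρ/(μ−λ) = 0.5431/23.03 = 0.02358 hr
Wq(M/D/1) = ρ/(2(μ−λ)) = 0.01179 hr
Savings = 0.02358 − 0.01179 = 0.01179 hr

Final: 0.01179 hr


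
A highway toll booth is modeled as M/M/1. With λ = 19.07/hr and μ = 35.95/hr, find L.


ρ = λ/μ = 19.07/35.95 = 0.5305
L = ρ/(1−ρ) = 0.5305/(1 − 0.5305) = 0.5305/0.4695 = 1.1297

Final: 1.1297


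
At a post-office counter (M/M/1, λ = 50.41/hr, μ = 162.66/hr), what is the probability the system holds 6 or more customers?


ρ = 50.41/162.66 = 0.3099
P(N ≥ n) = ρ^n = 0.3099^6 = 0.0008860

Final: 0.0008860


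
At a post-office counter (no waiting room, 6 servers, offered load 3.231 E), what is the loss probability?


B(c,a) = (a^c/c!) / Σ_{k=0}^{c} a^k/k!
a^6/6! = 1.580117
Σ terms (k=0..6): 1.00000 + 3.23100 + 5.21968 + 5.62160 + 4.54084 + 2.93429 + 1.58012 = 24.127531
B = 1.580117/24.127531 = 0.065490

Final: 0.065490


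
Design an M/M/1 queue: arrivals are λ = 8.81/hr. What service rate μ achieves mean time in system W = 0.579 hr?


W = 1/(μ−λ) ⇒ μ − λ = 1/W = 1/0.579 = 1.7271
μ = λ + 1/W = 8.81 + 1.7271 = 10.5371 per hr

Final: 10.5371 /hr


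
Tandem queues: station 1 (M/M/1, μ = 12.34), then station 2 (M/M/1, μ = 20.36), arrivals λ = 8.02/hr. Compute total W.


Each node sees arrival rate λ = 8.02/hr (tandem ⇒ throughput preserved).
W₁ = 1/(μ₁−λ) = 1/(12.34−8.02) = 0.23148 hr
W₂ = 1/(μ₂−λ) = 1/(20.36−8.02) = 0.08104 hr
W_total = W₁ + W₂ = 0.23148 + 0.08104 = 0.31252 hr

Final: 0.31252 hr


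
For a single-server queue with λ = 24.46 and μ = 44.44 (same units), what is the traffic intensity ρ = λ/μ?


ρ = λ/μ = 24.46/44.44 = 0.5504

Final: 0.5504


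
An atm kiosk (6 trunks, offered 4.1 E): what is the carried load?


B(6,4.1) = 0.124437 (Erlang-B)
Carried load = a(1 − B) = 4.1·(1 − 0.124437) = 4.1·0.875563 = 3.5898 E

Final: 3.5898 Erlangs


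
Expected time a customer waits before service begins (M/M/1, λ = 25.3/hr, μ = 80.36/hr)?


ρ = 25.3/80.36 = 0.3148
Wq = ρ/(μ−λ) = 0.3148/(80.36 − 25.3) = 0.3148/55.06 = 0.005718 hr

Final: 0.005718 hr


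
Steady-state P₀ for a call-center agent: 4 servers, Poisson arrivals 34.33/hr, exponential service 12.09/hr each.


a = λ/μ = 34.33/12.09 = 2.8395; ρ = a/c = 0.7099
Σ_{k=0}^{3} a^k/k! (terms k=0..3) = 1.00000 + 2.83954 + 4.03148 + 3.81585 = 11.68687
Tail: a^4/(4!(1−ρ)) = 65.01147/(24·0.2901) = 9.33700
P₀ = 1/(11.68687 + 9.33700) = 1/21.02387 = 0.047565

Final: 0.047565


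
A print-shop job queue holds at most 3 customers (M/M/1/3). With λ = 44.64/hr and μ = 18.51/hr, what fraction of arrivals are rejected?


ρ = λ/μ = 44.64/18.51 = 2.4117
P_K = (1−ρ)ρ^K/(1−ρ^(K+1)) = (-1.4117·14.026629)/(1 − 33.827591)
= -19.800962/-32.827591 = 0.603180

Final: 0.603180


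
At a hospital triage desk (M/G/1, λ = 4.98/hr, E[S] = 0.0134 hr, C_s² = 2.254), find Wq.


ρ = λ·E[S] = 4.98·0.0134 = 0.06673
E[S²] = E[S]²(1+C_s²) = 0.0134²·(1+2.254) = 0.0005843
Wq = λ·E[S²]/(2(1−ρ)) = 4.98·0.0005843/(2·0.9333) = 0.001559 hr

Final: 0.001559 hr


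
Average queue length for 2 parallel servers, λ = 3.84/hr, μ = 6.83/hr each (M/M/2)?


a = λ/μ = 0.5622; ρ = a/2 = 0.2811
P₀ = 0.561143
Lq = P₀·a^c·ρ / (c!·(1−ρ)²) = 0.561143·0.31610·0.2811/(2·0.51680)
= 0.04824

Final: 0.04824


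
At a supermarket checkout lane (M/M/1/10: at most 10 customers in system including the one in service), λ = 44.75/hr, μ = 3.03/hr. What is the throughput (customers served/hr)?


ρ = 14.7690; P_K = (1−ρ)ρ^10/(1−ρ^11) = 0.932291
λ_eff = λ(1 − P_K) = 44.75·(1 − 0.932291) = 44.75·0.067709 = 3.0300 /hr

Final: 3.0300 /hr


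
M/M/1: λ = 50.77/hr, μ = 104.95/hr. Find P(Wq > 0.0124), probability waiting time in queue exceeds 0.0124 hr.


ρ = 50.77/104.95 = 0.4838
P(Wq > t) = ρ·e^{−(μ−λ)t} = 0.4838·e^{−0.6718}
= 0.4838·0.510772 = 0.247088

Final: 0.247088


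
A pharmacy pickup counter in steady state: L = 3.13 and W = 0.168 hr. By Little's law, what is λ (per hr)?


λ = L/W = 3.13/0.168 = 18.6310 /hr

Final: 18.6310 /hr


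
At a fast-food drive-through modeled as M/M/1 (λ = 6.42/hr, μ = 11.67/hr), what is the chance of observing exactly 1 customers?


ρ = 6.42/11.67 = 0.5501
P_n = (1−ρ)·ρ^n = (1 − 0.5501)·0.5501^1 = 0.4499·0.550129 = 0.247487

Final: 0.247487


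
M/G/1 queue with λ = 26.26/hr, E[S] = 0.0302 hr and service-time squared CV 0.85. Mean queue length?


ρ = λ·E[S] = 26.26·0.0302 = 0.7931
Lq = ρ²(1+C_s²)/(2(1−ρ)) = 0.6289·(1+0.85)/(2·0.2069)
= 0.6289·1.8500/0.4139 = 2.81115

Final: 2.81115


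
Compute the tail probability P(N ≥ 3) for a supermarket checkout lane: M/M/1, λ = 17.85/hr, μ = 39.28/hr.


ρ = 17.85/39.28 = 0.4544
P(N ≥ n) = ρ^n = 0.4544^3 = 0.093843

Final: 0.093843


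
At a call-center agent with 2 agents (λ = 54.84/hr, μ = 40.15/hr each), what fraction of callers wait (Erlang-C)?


a = λ/μ = 1.3659; ρ = a/2 = 0.6829
P₀ = 0.188397 (from M/M/c formula)
C(c,a) = [a^c/(c!(1−ρ))]·P₀ = [1.86562/(2·0.3171)]·0.188397
= 2.94206·0.188397 = 0.554275

Final: 0.554275


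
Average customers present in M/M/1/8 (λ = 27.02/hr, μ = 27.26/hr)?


ρ = 27.02/27.26 = 0.9912
L = ρ[1 − (K+1)ρ^K + Kρ^(K+1)] / [(1−ρ)(1−ρ^(K+1))]
Numerator: 0.9912·(1 − 9·0.931700 + 8·0.923497) = 0.002654
Denominator: (0.008804)·(0.076503) = 0.0006735
L = 0.002654/0.0006735 = 3.9411

Final: 3.9411


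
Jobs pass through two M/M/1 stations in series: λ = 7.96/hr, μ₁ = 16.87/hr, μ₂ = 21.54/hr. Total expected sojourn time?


Each node sees arrival rate λ = 7.96/hr (tandem ⇒ throughput preserved).
W₁ = 1/(μ₁−λ) = 1/(16.87−7.96) = 0.11223 hr
W₂ = 1/(μ₂−λ) = 1/(21.54−7.96) = 0.07364 hr
W_total = W₁ + W₂ = 0.11223 + 0.07364 = 0.18587 hr

Final: 0.18587 hr


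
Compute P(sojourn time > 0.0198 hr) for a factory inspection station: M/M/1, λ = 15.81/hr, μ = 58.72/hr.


W ~ Exponential(μ−λ) for M/M/1.
μ − λ = 58.72 − 15.81 = 42.9100
P(W > t) = e^{−(μ−λ)t} = e^{−0.8496} = 0.427578

Final: 0.427578


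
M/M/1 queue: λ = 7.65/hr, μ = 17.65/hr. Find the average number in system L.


ρ = λ/μ = 7.65/17.65 = 0.4334
L = ρ/(1−ρ) = 0.4334/(1 − 0.4334) = 0.4334/0.5666 = 0.7650

Final: 0.7650


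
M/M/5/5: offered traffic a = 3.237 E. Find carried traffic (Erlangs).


B(5,3.237) = 0.130668 (Erlang-B)
Carried load = a(1 − B) = 3.237·(1 − 0.130668) = 3.237·0.869332 = 2.8140 E

Final: 2.8140 Erlangs


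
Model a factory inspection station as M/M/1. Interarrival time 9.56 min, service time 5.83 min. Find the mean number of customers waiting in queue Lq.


λ = 60/9.56 = 6.2762 /hr
μ = 60/5.83 = 10.2916 /hr
ρ = λ/μ = 6.2762/10.2916 = 0.6098
Lq = ρ²/(1−ρ) = 0.3719/0.3902 = 0.9532

Final: 0.9532


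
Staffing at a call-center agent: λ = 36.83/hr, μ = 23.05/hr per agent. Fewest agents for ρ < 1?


Stability requires cμ > λ ⇔ c > λ/μ.
λ/μ = 36.83/23.05 = 1.5978
Minimum integer c = ⌊1.5978⌋ + 1 = 2
Check: 2·23.05 = 46.10 > 36.83, while 1·23.05 = 23.05 ≤ 36.83

Final: 2 servers


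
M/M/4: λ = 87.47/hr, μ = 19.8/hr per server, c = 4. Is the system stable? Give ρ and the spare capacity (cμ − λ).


Total capacity cμ = 4·19.8 = 79.20/hr
ρ = λ/(cμ) = 87.47/79.20 = 1.1044
Stable ⇔ ρ < 1: NO
Spare capacity = cμ − λ = 79.20 − 87.47 = -8.27/hr

Final: ρ = 1.1044; unstable; margin = -8.27/hr


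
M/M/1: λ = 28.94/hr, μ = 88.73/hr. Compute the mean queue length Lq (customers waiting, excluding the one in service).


ρ = 28.94/88.73 = 0.3262
Lq = ρ²/(1−ρ) = 0.1064/0.6738 = 0.1579

Final: 0.1579


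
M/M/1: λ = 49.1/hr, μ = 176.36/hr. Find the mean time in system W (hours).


W = 1/(μ−λ) = 1/(176.36 − 49.1) = 1/127.26 = 0.007858 hr

Final: 0.007858 hr


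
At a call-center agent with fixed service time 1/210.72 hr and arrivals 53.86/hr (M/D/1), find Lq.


ρ = 53.86/210.72 = 0.2556
M/D/1: Lq = ρ²/(2(1−ρ)) = 0.06533/(2·0.7444) = 0.04388

Final: 0.04388


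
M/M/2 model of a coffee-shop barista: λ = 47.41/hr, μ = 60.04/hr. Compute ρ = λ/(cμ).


ρ = λ/(cμ) = 47.41/(2·60.04) = 47.41/120.08 = 0.3948

Final: 0.3948


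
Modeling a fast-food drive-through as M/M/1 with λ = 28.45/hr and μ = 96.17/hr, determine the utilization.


ρ = λ/μ = 28.45/96.17 = 0.2958

Final: 0.2958


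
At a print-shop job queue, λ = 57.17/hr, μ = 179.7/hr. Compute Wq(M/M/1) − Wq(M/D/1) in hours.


ρ = 57.17/179.7 = 0.3181
Wq(M/M/1) = ρ/(μ−λ) = 0.3181/122.53 = 0.002596 hr
Wq(M/D/1) = ρ/(2(μ−λ)) = 0.001298 hr
Savings = 0.002596 − 0.001298 = 0.001298 hr

Final: 0.001298 hr


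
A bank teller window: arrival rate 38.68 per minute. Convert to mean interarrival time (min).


Mean interarrival time = 1/λ = 1/38.68 minute = 0.02585 minute
In minutes: 0.02585 × 1 = 0.02585 min

Final: 0.02585 min


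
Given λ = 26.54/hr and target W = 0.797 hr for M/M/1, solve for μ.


W = 1/(μ−λ) ⇒ μ − λ = 1/W = 1/0.797 = 1.2547
μ = λ + 1/W = 26.54 + 1.2547 = 27.7947 per hr

Final: 27.7947 /hr


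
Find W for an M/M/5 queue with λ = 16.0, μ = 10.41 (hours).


a = 1.5370; ρ = 0.3074; P₀ = 0.214638
Lq = P₀·a^c·ρ/(c!(1−ρ)²) = 0.009831
Wq = Lq/λ = 0.009831/16.0 = 0.0006144 hr
W = Wq + 1/μ = 0.0006144 + 0.09606 = 0.09668 hr

Final: 0.09668 hr


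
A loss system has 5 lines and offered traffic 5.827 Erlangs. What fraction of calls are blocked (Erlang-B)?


B(c,a) = (a^c/c!) / Σ_{k=0}^{c} a^k/k!
a^5/5! = 55.981411
Σ terms (k=0..5): 1.00000 + 5.82700 + 16.97696 + 32.97492 + 48.03622 + 55.98141 = 160.796521
B = 55.981411/160.796521 = 0.348151

Final: 0.348151


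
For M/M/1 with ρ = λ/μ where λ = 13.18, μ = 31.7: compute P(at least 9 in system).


ρ = 13.18/31.7 = 0.4158
P(N ≥ n) = ρ^n = 0.4158^9 = 0.0003713

Final: 0.0003713


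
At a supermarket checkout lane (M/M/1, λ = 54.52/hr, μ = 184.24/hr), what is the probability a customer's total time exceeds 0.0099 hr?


W ~ Exponential(μ−λ) for M/M/1.
μ − λ = 184.24 − 54.52 = 129.7200
P(W > t) = e^{−(μ−λ)t} = e^{−1.2842} = 0.276864

Final: 0.276864


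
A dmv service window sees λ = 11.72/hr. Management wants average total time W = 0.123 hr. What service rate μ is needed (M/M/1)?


W = 1/(μ−λ) ⇒ μ − λ = 1/W = 1/0.123 = 8.1301
μ = λ + 1/W = 11.72 + 8.1301 = 19.8501 per hr

Final: 19.8501 /hr


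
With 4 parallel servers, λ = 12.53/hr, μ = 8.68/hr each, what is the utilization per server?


ρ = λ/(cμ) = 12.53/(4·8.68) = 12.53/34.72 = 0.3609

Final: 0.3609


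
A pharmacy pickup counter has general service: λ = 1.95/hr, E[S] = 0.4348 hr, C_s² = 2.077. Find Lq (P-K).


ρ = λ·E[S] = 1.95·0.4348 = 0.8479
Lq = ρ²(1+C_s²)/(2(1−ρ)) = 0.7189·(1+2.077)/(2·0.1521)
= 0.7189·3.0770/0.3043 = 7.26946

Final: 7.26946


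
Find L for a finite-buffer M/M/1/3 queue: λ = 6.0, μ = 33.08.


ρ = 6.0/33.08 = 0.1814
L = ρ[1 − (K+1)ρ^K + Kρ^(K+1)] / [(1−ρ)(1−ρ^(K+1))]
Numerator: 0.1814·(1 − 4·0.005967 + 3·0.001082) = 0.177638
Denominator: (0.8186)·(0.998918) = 0.817736
L = 0.177638/0.817736 = 0.2172

Final: 0.2172


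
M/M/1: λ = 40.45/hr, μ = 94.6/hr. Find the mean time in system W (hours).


W = 1/(μ−λ) = 1/(94.6 − 40.45) = 1/54.15 = 0.01847 hr

Final: 0.01847 hr


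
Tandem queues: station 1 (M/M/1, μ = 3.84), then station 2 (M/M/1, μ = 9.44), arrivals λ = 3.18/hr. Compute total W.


Each node sees arrival rate λ = 3.18/hr (tandem ⇒ throughput preserved).
W₁ = 1/(μ₁−λ) = 1/(3.84−3.18) = 1.51515 hr
W₂ = 1/(μ₂−λ) = 1/(9.44−3.18) = 0.15974 hr
W_total = W₁ + W₂ = 1.51515 + 0.15974 = 1.67490 hr

Final: 1.67490 hr


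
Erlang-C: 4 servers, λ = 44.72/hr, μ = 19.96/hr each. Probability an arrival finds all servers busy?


a = λ/μ = 2.2405; ρ = a/4 = 0.5601
P₀ = 0.099884 (from M/M/c formula)
C(c,a) = [a^c/(c!(1−ρ))]·P₀ = [25.19794/(24·0.4399)]·0.099884
= 2.38682·0.099884 = 0.238405

Final: 0.238405


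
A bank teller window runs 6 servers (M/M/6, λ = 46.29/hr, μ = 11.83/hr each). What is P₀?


a = λ/μ = 46.29/11.83 = 3.9129; ρ = a/c = 0.6522
Σ_{k=0}^{5} a^k/k! (terms k=0..5) = 1.00000 + 3.91293 + 7.65552 + 9.98518 + 9.76784 + 7.64418 = 39.96566
Tail: a^6/(6!(1−ρ)) = 3589.34015/(720·0.3478) = 14.33168
P₀ = 1/(39.96566 + 14.33168) = 1/54.29734 = 0.018417

Final: 0.018417


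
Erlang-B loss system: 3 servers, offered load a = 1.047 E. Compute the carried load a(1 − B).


B(3,1.047) = 0.068651 (Erlang-B)
Carried load = a(1 − B) = 1.047·(1 − 0.068651) = 1.047·0.931349 = 0.9751 E

Final: 0.9751 Erlangs


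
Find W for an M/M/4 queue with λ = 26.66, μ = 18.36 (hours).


a = 1.4521; ρ = 0.3630; P₀ = 0.232158
Lq = P₀·a^c·ρ/(c!(1−ρ)²) = 0.03848
Wq = Lq/λ = 0.03848/26.66 = 0.001443 hr
W = Wq + 1/μ = 0.001443 + 0.05447 = 0.05591 hr

Final: 0.05591 hr


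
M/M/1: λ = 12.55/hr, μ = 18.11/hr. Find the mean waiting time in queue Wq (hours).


ρ = 12.55/18.11 = 0.6930
Wq = ρ/(μ−λ) = 0.6930/(18.11 − 12.55) = 0.6930/5.56 = 0.1246 hr

Final: 0.1246 hr


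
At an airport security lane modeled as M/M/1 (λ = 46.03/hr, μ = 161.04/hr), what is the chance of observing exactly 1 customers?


ρ = 46.03/161.04 = 0.2858
P_n = (1−ρ)·ρ^n = (1 − 0.2858)·0.2858^1 = 0.7142·0.285830 = 0.204131

Final: 0.204131


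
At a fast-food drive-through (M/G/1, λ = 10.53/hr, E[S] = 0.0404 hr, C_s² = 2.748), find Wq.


ρ = λ·E[S] = 10.53·0.0404 = 0.4254
E[S²] = E[S]²(1+C_s²) = 0.0404²·(1+2.748) = 0.006117
Wq = λ·E[S²]/(2(1−ρ)) = 10.53·0.006117/(2·0.5746) = 0.05605 hr

Final: 0.05605 hr


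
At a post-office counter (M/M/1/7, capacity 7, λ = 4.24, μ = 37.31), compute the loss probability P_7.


ρ = λ/μ = 4.24/37.31 = 0.1136
P_K = (1−ρ)ρ^K/(1−ρ^(K+1)) = (0.8864·0.0000002448)/(1 − 0.00000002782)
= 0.0000002170/1.000000 = 0.0000002170

Final: 0.0000002170


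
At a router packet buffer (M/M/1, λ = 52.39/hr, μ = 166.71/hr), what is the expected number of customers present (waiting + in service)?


ρ = λ/μ = 52.39/166.71 = 0.3143
L = ρ/(1−ρ) = 0.3143/(1 − 0.3143) = 0.3143/0.6857 = 0.4583

Final: 0.4583


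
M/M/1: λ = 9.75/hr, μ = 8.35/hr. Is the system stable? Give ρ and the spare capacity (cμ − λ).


Total capacity cμ = 1·8.35 = 8.35/hr
ρ = λ/(cμ) = 9.75/8.35 = 1.1677
Stable ⇔ ρ < 1: NO
Spare capacity = cμ − λ = 8.35 − 9.75 = -1.40/hr

Final: ρ = 1.1677; unstable; margin = -1.40/hr


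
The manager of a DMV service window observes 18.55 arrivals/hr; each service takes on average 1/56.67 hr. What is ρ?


ρ = λ/μ = 18.55/56.67 = 0.3273

Final: 0.3273


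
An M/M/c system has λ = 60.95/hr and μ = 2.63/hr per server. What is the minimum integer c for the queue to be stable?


Stability requires cμ > λ ⇔ c > λ/μ.
λ/μ = 60.95/2.63 = 23.1749
Minimum integer c = ⌊23.1749⌋ + 1 = 24
Check: 24·2.63 = 63.12 > 60.95, while 23·2.63 = 60.49 ≤ 60.95

Final: 24 servers


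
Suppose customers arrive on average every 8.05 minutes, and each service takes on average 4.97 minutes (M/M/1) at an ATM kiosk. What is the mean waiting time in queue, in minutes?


λ = 60/8.05 = 7.4534 /hr
μ = 60/4.97 = 12.0724 /hr
ρ = λ/μ = 7.4534/12.0724 = 0.6174
Wq = ρ/(μ−λ) = 0.6174/(12.0724−7.4534) = 0.13366 hr
In minutes: 0.13366·60 = 8.020 min

Final: 8.020 min


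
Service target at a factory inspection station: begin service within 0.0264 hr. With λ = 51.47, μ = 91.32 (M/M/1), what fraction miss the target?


ρ = 51.47/91.32 = 0.5636
P(Wq > t) = ρ·e^{−(μ−λ)t} = 0.5636·e^{−1.0520}
= 0.5636·0.349225 = 0.196831

Final: 0.196831


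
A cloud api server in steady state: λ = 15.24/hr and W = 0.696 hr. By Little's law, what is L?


L = λW = 15.24·0.696 = 10.6070

Final: 10.6070


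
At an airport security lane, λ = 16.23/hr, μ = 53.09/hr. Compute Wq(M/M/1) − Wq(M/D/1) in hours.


ρ = 16.23/53.09 = 0.3057
Wq(M/M/1) = ρ/(μ−λ) = 0.3057/36.86 = 0.008294 hr
Wq(M/D/1) = ρ/(2(μ−λ)) = 0.004147 hr
Savings = 0.008294 − 0.004147 = 0.004147 hr

Final: 0.004147 hr


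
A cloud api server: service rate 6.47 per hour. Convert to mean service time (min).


Mean service time = 1/μ = 1/6.47 hour = 0.15456 hour
In minutes: 0.15456 × 60 = 9.2736 min

Final: 9.2736 min


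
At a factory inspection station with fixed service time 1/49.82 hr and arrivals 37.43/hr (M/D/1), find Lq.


ρ = 37.43/49.82 = 0.7513
M/D/1: Lq = ρ²/(2(1−ρ)) = 0.5645/(2·0.2487) = 1.13484

Final: 1.13484


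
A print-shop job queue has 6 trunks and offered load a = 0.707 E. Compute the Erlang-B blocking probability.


B(c,a) = (a^c/c!) / Σ_{k=0}^{c} a^k/k!
a^6/6! = 0.0001735
Σ terms (k=0..6): 1.00000 + 0.70700 + 0.24992 + 0.05890 + 0.01041 + 0.001472 + 0.0001735 = 2.027879
B = 0.0001735/2.027879 = 0.00008553

Final: 0.00008553


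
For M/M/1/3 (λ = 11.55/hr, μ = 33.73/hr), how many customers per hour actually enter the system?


ρ = 0.3424; P_K = (1−ρ)ρ^3/(1−ρ^4) = 0.026770
λ_eff = λ(1 − P_K) = 11.55·(1 − 0.026770) = 11.55·0.973230 = 11.2408 /hr

Final: 11.2408 /hr


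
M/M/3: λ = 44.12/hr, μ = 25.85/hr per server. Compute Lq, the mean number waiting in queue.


a = λ/μ = 1.7068; ρ = a/3 = 0.5689
P₀ = 0.164323
Lq = P₀·a^c·ρ / (c!·(1−ρ)²) = 0.164323·4.97193·0.5689/(6·0.18583)
= 0.41688

Final: 0.41688


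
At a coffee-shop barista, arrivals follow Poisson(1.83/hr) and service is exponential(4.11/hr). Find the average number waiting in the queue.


ρ = 1.83/4.11 = 0.4453
Lq = ρ²/(1−ρ) = 0.1983/0.5547 = 0.3574

Final: 0.3574


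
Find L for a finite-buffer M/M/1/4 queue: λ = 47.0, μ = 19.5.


ρ = 47.0/19.5 = 2.4103
L = ρ[1 − (K+1)ρ^K + Kρ^(K+1)] / [(1−ρ)(1−ρ^(K+1))]
Numerator: 2.4103·(1 − 5·33.748384 + 4·81.342260) = 379.921769
Denominator: (-1.4103)·(-80.342260) = 113.303187
L = 379.921769/113.303187 = 3.3531

Final: 3.3531


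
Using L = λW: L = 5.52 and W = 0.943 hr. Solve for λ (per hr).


λ = L/W = 5.52/0.943 = 5.8537 /hr

Final: 5.8537 /hr


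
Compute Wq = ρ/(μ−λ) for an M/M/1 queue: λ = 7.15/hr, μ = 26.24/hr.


ρ = 7.15/26.24 = 0.2725
Wq = ρ/(μ−λ) = 0.2725/(26.24 − 7.15) = 0.2725/19.09 = 0.01427 hr

Final: 0.01427 hr


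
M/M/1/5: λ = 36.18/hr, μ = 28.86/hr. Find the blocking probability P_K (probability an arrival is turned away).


ρ = λ/μ = 36.18/28.86 = 1.2536
P_K = (1−ρ)ρ^K/(1−ρ^(K+1)) = (-0.2536·3.096429)/(1 − 3.881802)
= -0.785373/-2.881802 = 0.272528

Final: 0.272528


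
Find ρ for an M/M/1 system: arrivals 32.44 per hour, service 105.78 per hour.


ρ = λ/μ = 32.44/105.78 = 0.3067

Final: 0.3067


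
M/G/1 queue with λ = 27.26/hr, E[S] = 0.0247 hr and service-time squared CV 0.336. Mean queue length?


ρ = λ·E[S] = 27.26·0.0247 = 0.6733
Lq = ρ²(1+C_s²)/(2(1−ρ)) = 0.4534·(1+0.336)/(2·0.3267)
= 0.4534·1.3360/0.6534 = 0.92705

Final: 0.92705


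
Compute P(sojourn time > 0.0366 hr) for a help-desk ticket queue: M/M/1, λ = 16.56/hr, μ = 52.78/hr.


W ~ Exponential(μ−λ) for M/M/1.
μ − λ = 52.78 − 16.56 = 36.2200
P(W > t) = e^{−(μ−λ)t} = e^{−1.3257} = 0.265630

Final: 0.265630


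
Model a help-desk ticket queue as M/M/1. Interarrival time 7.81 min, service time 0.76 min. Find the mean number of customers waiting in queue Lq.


λ = 60/7.81 = 7.6825 /hr
μ = 60/0.76 = 78.9474 /hr
ρ = λ/μ = 7.6825/78.9474 = 0.09731
Lq = ρ²/(1−ρ) = 0.009469/0.9027 = 0.01049

Final: 0.01049


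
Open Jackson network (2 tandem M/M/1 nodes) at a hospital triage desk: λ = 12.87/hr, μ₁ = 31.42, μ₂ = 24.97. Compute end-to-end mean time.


Each node sees arrival rate λ = 12.87/hr (tandem ⇒ throughput preserved).
W₁ = 1/(μ₁−λ) = 1/(31.42−12.87) = 0.05391 hr
W₂ = 1/(μ₂−λ) = 1/(24.97−12.87) = 0.08264 hr
W_total = W₁ + W₂ = 0.05391 + 0.08264 = 0.13655 hr

Final: 0.13655 hr


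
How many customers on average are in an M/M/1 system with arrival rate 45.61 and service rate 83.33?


ρ = λ/μ = 45.61/83.33 = 0.5473
L = ρ/(1−ρ) = 0.5473/(1 − 0.5473) = 0.5473/0.4527 = 1.2092

Final: 1.2092


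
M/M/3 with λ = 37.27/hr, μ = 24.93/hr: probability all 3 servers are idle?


a = λ/μ = 37.27/24.93 = 1.4950; ρ = a/c = 0.4983
Σ_{k=0}^{2} a^k/k! (terms k=0..2) = 1.00000 + 1.49499 + 1.11749 = 3.61248
Tail: a^3/(3!(1−ρ)) = 3.34127/(6·0.5017) = 1.11005
P₀ = 1/(3.61248 + 1.11005) = 1/4.72252 = 0.211751

Final: 0.211751


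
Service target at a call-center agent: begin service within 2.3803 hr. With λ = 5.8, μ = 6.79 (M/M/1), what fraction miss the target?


ρ = 5.8/6.79 = 0.8542
P(Wq > t) = ρ·e^{−(μ−λ)t} = 0.8542·e^{−2.3565}
= 0.8542·0.094752 = 0.080937

Final: 0.080937


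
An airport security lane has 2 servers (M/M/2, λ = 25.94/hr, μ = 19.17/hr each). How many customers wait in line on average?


a = λ/μ = 1.3532; ρ = a/2 = 0.6766
P₀ = 0.192906
Lq = P₀·a^c·ρ / (c!·(1−ρ)²) = 0.192906·1.83103·0.6766/(2·0.10460)
= 1.14233

Final: 1.14233


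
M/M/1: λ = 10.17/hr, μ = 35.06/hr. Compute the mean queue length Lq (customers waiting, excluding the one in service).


ρ = 10.17/35.06 = 0.2901
Lq = ρ²/(1−ρ) = 0.08414/0.7099 = 0.1185

Final: 0.1185


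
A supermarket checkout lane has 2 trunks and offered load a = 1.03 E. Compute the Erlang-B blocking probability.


B(c,a) = (a^c/c!) / Σ_{k=0}^{c} a^k/k!
a^2/2! = 0.530450
Σ terms (k=0..2): 1.00000 + 1.03000 + 0.53045 = 2.560450
B = 0.530450/2.560450 = 0.207171

Final: 0.207171


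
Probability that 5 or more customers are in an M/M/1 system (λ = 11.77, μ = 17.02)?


ρ = 11.77/17.02 = 0.6915
P(N ≥ n) = ρ^n = 0.6915^5 = 0.158156

Final: 0.158156


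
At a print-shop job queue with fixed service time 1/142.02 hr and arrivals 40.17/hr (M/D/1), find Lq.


ρ = 40.17/142.02 = 0.2828
M/D/1: Lq = ρ²/(2(1−ρ)) = 0.08000/(2·0.7172) = 0.05578

Final: 0.05578


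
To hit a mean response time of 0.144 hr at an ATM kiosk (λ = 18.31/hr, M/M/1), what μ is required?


W = 1/(μ−λ) ⇒ μ − λ = 1/W = 1/0.144 = 6.9444
μ = λ + 1/W = 18.31 + 6.9444 = 25.2544 per hr

Final: 25.2544 /hr


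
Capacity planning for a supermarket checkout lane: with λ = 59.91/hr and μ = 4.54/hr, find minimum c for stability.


Stability requires cμ > λ ⇔ c > λ/μ.
λ/μ = 59.91/4.54 = 13.1960
Minimum integer c = ⌊13.1960⌋ + 1 = 14
Check: 14·4.54 = 63.56 > 59.91, while 13·4.54 = 59.02 ≤ 59.91

Final: 14 servers


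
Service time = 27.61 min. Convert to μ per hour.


μ = 1/(service time) in consistent units.
1 hour = 60 min, so μ = 60/27.61 = 2.1731 per hour

Final: 2.1731 /hr


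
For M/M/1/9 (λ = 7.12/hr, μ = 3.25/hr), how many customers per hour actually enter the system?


ρ = 2.1908; P_K = (1−ρ)ρ^9/(1−ρ^10) = 0.543753
λ_eff = λ(1 − P_K) = 7.12·(1 − 0.543753) = 7.12·0.456247 = 3.2485 /hr

Final: 3.2485 /hr


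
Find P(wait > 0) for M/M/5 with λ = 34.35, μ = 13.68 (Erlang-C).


a = λ/μ = 2.5110; ρ = a/5 = 0.5022
P₀ = 0.079181 (from M/M/c formula)
C(c,a) = [a^c/(c!(1−ρ))]·P₀ = [99.81670/(120·0.4978)]·0.079181
= 1.67094·0.079181 = 0.132307

Final: 0.132307


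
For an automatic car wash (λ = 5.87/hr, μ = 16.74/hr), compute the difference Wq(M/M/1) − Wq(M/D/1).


ρ = 5.87/16.74 = 0.3507
Wq(M/M/1) = ρ/(μ−λ) = 0.3507/10.87 = 0.03226 hr
Wq(M/D/1) = ρ/(2(μ−λ)) = 0.01613 hr
Savings = 0.03226 − 0.01613 = 0.01613 hr

Final: 0.01613 hr


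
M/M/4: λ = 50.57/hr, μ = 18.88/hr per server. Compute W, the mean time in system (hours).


a = 2.6785; ρ = 0.6696; P₀ = 0.058963
Lq = P₀·a^c·ρ/(c!(1−ρ)²) = 0.77579
Wq = Lq/λ = 0.77579/50.57 = 0.01534 hr
W = Wq + 1/μ = 0.01534 + 0.05297 = 0.06831 hr

Final: 0.06831 hr


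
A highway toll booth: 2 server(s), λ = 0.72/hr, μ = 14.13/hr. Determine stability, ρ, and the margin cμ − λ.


Total capacity cμ = 2·14.13 = 28.26/hr
ρ = λ/(cμ) = 0.72/28.26 = 0.02548
Stable ⇔ ρ < 1: YES
Spare capacity = cμ − λ = 28.26 − 0.72 = 27.54/hr

Final: ρ = 0.02548; stable; margin = 27.54/hr


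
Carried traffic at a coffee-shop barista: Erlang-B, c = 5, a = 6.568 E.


B(5,6.568) = 0.398255 (Erlang-B)
Carried load = a(1 − B) = 6.568·(1 − 0.398255) = 6.568·0.601745 = 3.9523 E

Final: 3.9523 Erlangs


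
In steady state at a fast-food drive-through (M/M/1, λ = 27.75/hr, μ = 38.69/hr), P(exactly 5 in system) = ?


ρ = 27.75/38.69 = 0.7172
P_n = (1−ρ)·ρ^n = (1 − 0.7172)·0.7172^5 = 0.2828·0.189811 = 0.053671

Final: 0.053671


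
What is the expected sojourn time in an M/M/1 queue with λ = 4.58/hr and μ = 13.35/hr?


W = 1/(μ−λ) = 1/(13.35 − 4.58) = 1/8.77 = 0.1140 hr

Final: 0.1140 hr


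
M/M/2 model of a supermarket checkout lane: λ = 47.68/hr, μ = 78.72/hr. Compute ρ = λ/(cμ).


ρ = λ/(cμ) = 47.68/(2·78.72) = 47.68/157.44 = 0.3028

Final: 0.3028


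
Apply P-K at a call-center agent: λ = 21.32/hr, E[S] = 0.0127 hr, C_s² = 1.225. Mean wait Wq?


ρ = λ·E[S] = 21.32·0.0127 = 0.2708
E[S²] = E[S]²(1+C_s²) = 0.0127²·(1+1.225) = 0.0003589
Wq = λ·E[S²]/(2(1−ρ)) = 21.32·0.0003589/(2·0.7292) = 0.005246 hr

Final: 0.005246 hr


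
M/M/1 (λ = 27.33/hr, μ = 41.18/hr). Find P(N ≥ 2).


ρ = 27.33/41.18 = 0.6637
P(N ≥ n) = ρ^n = 0.6637^2 = 0.440460

Final: 0.440460


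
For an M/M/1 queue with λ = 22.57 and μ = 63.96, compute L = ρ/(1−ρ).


ρ = λ/μ = 22.57/63.96 = 0.3529
L = ρ/(1−ρ) = 0.3529/(1 − 0.3529) = 0.3529/0.6471 = 0.5453

Final: 0.5453


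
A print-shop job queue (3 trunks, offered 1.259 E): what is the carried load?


B(3,1.259) = 0.098283 (Erlang-B)
Carried load = a(1 − B) = 1.259·(1 − 0.098283) = 1.259·0.901717 = 1.1353 E

Final: 1.1353 Erlangs


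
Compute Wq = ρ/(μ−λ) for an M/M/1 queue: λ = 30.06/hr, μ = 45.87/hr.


ρ = 30.06/45.87 = 0.6553
Wq = ρ/(μ−λ) = 0.6553/(45.87 − 30.06) = 0.6553/15.81 = 0.04145 hr

Final: 0.04145 hr


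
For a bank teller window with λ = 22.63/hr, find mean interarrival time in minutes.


Mean interarrival time = 1/λ = 1/22.63 hour = 0.04419 hour
In minutes: 0.04419 × 60 = 2.6513 min

Final: 2.6513 min


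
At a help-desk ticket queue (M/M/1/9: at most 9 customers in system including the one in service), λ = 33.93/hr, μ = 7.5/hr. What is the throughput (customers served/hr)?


ρ = 4.5240; P_K = (1−ρ)ρ^9/(1−ρ^10) = 0.778957
λ_eff = λ(1 − P_K) = 33.93·(1 − 0.778957) = 33.93·0.221043 = 7.5000 /hr

Final: 7.5000 /hr


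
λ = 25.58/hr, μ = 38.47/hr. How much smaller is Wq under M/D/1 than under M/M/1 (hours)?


ρ = 25.58/38.47 = 0.6649
Wq(M/M/1) = ρ/(μ−λ) = 0.6649/12.89 = 0.05159 hr
Wq(M/D/1) = ρ/(2(μ−λ)) = 0.02579 hr
Savings = 0.05159 − 0.02579 = 0.02579 hr

Final: 0.02579 hr


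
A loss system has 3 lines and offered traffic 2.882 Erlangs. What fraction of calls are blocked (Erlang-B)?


B(c,a) = (a^c/c!) / Σ_{k=0}^{c} a^k/k!
a^3/3! = 3.989612
Σ terms (k=0..3): 1.00000 + 2.88200 + 4.15296 + 3.98961 = 12.024574
B = 3.989612/12.024574 = 0.331788

Final: 0.331788


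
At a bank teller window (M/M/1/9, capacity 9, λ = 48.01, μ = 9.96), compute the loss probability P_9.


ρ = λ/μ = 48.01/9.96 = 4.8203
P_K = (1−ρ)ρ^K/(1−ρ^(K+1)) = (-3.8203·1404919.071194)/(1 − 6772104.880322)
= -5367185.809128/-6772103.880322 = 0.792543

Final: 0.792543


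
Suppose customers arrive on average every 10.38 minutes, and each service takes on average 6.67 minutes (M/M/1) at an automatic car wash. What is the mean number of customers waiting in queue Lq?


λ = 60/10.38 = 5.7803 /hr
μ = 60/6.67 = 8.9955 /hr
ρ = λ/μ = 5.7803/8.9955 = 0.6426
Lq = ρ²/(1−ρ) = 0.4129/0.3574 = 1.1553

Final: 1.1553


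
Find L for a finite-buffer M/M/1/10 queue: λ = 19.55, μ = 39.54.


ρ = 19.55/39.54 = 0.4944
L = ρ[1 − (K+1)ρ^K + Kρ^(K+1)] / [(1−ρ)(1−ρ^(K+1))]
Numerator: 0.4944·(1 − 11·0.0008732 + 10·0.0004317) = 0.491822
Denominator: (0.5056)·(0.999568) = 0.505346
L = 0.491822/0.505346 = 0.9732

Final: 0.9732


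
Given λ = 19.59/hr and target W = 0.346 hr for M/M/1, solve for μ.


W = 1/(μ−λ) ⇒ μ − λ = 1/W = 1/0.346 = 2.8902
μ = λ + 1/W = 19.59 + 2.8902 = 22.4802 per hr

Final: 22.4802 /hr


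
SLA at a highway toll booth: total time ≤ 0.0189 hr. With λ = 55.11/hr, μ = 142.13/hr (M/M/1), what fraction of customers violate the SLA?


W ~ Exponential(μ−λ) for M/M/1.
μ − λ = 142.13 − 55.11 = 87.0200
P(W > t) = e^{−(μ−λ)t} = e^{−1.6447} = 0.193075

Final: 0.193075
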